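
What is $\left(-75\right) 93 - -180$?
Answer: $-6795$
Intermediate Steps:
$\left(-75\right) 93 - -180 = -6975 + 180 = -6795$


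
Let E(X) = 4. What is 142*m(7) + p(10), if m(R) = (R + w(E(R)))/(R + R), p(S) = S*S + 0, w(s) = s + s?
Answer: 1765/7 ≈ 252.14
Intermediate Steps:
w(s) = 2*s
p(S) = S**2 (p(S) = S**2 + 0 = S**2)
m(R) = (8 + R)/(2*R) (m(R) = (R + 2*4)/(R + R) = (R + 8)/((2*R)) = (8 + R)*(1/(2*R)) = (8 + R)/(2*R))
142*m(7) + p(10) = 142*((1/2)*(8 + 7)/7) + 10**2 = 142*((1/2)*(1/7)*15) + 100 = 142*(15/14) + 100 = 1065/7 + 100 = 1765/7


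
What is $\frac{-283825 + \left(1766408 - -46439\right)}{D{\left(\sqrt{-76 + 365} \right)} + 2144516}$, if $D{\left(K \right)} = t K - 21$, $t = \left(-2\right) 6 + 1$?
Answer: $\frac{764511}{1072154} \approx 0.71306$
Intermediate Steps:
$t = -11$ ($t = -12 + 1 = -11$)
$D{\left(K \right)} = -21 - 11 K$ ($D{\left(K \right)} = - 11 K - 21 = -21 - 11 K$)
$\frac{-283825 + \left(1766408 - -46439\right)}{D{\left(\sqrt{-76 + 365} \right)} + 2144516} = \frac{-283825 + \left(1766408 - -46439\right)}{\left(-21 - 11 \sqrt{-76 + 365}\right) + 2144516} = \frac{-283825 + \left(1766408 + 46439\right)}{\left(-21 - 11 \sqrt{289}\right) + 2144516} = \frac{-283825 + 1812847}{\left(-21 - 187\right) + 2144516} = \frac{1529022}{\left(-21 - 187\right) + 2144516} = \frac{1529022}{-208 + 2144516} = \frac{1529022}{2144308} = 1529022 \cdot \frac{1}{2144308} = \frac{764511}{1072154}$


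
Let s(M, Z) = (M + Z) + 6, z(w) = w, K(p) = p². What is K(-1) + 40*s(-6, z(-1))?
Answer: -39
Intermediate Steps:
s(M, Z) = 6 + M + Z
K(-1) + 40*s(-6, z(-1)) = (-1)² + 40*(6 - 6 - 1) = 1 + 40*(-1) = 1 - 40 = -39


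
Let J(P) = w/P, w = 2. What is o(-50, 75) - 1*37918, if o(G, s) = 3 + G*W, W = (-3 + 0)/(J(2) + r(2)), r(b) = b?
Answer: -37865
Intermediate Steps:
J(P) = 2/P
W = -1 (W = (-3 + 0)/(2/2 + 2) = -3/(2*(½) + 2) = -3/(1 + 2) = -3/3 = -3*⅓ = -1)
o(G, s) = 3 - G (o(G, s) = 3 + G*(-1) = 3 - G)
o(-50, 75) - 1*37918 = (3 - 1*(-50)) - 1*37918 = (3 + 50) - 37918 = 53 - 37918 = -37865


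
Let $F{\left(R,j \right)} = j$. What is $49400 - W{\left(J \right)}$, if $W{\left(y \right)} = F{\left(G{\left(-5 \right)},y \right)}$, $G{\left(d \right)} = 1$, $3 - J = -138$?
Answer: $49259$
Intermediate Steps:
$J = 141$ ($J = 3 - -138 = 3 + 138 = 141$)
$W{\left(y \right)} = y$
$49400 - W{\left(J \right)} = 49400 - 141 = 49259$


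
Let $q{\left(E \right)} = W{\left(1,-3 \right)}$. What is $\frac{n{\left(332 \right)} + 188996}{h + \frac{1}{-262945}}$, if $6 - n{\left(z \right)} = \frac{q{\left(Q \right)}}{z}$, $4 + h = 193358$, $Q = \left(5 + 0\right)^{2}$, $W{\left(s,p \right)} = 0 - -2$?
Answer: $\frac{8249723464795}{8439683609814} \approx 0.97749$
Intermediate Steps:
$W{\left(s,p \right)} = 2$ ($W{\left(s,p \right)} = 0 + 2 = 2$)
$Q = 25$ ($Q = 5^{2} = 25$)
$h = 193354$ ($h = -4 + 193358 = 193354$)
$q{\left(E \right)} = 2$
$n{\left(z \right)} = 6 - \frac{2}{z}$
$\frac{n{\left(332 \right)} + 188996}{h + \frac{1}{-262945}} = \frac{\left(6 - \frac{2}{332}\right) + 188996}{193354 + \frac{1}{-262945}} = \frac{\left(6 - \frac{1}{166}\right) + 188996}{193354 - \frac{1}{262945}} = \frac{\left(6 - \frac{1}{166}\right) + 188996}{\frac{50841467529}{262945}} = \left(\frac{995}{166} + 188996\right) \frac{262945}{50841467529} = \frac{31374331}{166} \cdot \frac{262945}{50841467529} = \frac{8249723464795}{8439683609814}$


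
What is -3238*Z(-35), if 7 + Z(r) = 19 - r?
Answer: -152186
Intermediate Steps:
Z(r) = 12 - r (Z(r) = -7 + (19 - r) = 12 - r)
-3238*Z(-35) = -3238*(12 - 1*(-35)) = -3238*(12 + 35) = -3238*47 = -152186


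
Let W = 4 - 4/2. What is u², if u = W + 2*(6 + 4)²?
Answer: 40804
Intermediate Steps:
W = 2 (W = 4 - 4*½ = 4 - 2 = 2)
u = 202 (u = 2 + 2*(6 + 4)² = 2 + 2*10² = 2 + 2*100 = 2 + 200 = 202)
u² = 202² = 40804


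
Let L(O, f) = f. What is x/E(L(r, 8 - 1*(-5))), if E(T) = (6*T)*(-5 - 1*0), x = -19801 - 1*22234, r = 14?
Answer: 8407/78 ≈ 107.78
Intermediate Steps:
x = -42035 (x = -19801 - 22234 = -42035)
E(T) = -30*T (E(T) = (6*T)*(-5 + 0) = (6*T)*(-5) = -30*T)
x/E(L(r, 8 - 1*(-5))) = -42035*(-1/(30*(8 - 1*(-5)))) = -42035*(-1/(30*(8 + 5))) = -42035/((-30*13)) = -42035/(-390) = -42035*(-1/390) = 8407/78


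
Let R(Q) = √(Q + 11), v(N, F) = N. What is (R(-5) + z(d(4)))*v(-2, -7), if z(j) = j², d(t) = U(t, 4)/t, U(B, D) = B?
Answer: -2 - 2*√6 ≈ -6.8990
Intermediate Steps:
d(t) = 1 (d(t) = t/t = 1)
R(Q) = √(11 + Q)
(R(-5) + z(d(4)))*v(-2, -7) = (√(11 - 5) + 1²)*(-2) = (√6 + 1)*(-2) = (1 + √6)*(-2) = -2 - 2*√6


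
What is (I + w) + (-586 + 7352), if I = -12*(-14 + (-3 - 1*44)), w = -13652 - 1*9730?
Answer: -15884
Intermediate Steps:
w = -23382 (w = -13652 - 9730 = -23382)
I = 732 (I = -12*(-14 + (-3 - 44)) = -12*(-14 - 47) = -12*(-61) = 732)
(I + w) + (-586 + 7352) = (732 - 23382) + (-586 + 7352) = -22650 + 6766 = -15884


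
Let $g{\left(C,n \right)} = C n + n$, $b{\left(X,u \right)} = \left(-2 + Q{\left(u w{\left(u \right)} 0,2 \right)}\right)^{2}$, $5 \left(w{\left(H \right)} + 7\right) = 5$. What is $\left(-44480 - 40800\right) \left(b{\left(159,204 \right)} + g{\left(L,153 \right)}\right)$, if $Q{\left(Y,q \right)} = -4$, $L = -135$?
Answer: $1745340480$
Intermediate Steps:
$w{\left(H \right)} = -6$ ($w{\left(H \right)} = -7 + \frac{1}{5} \cdot 5 = -7 + 1 = -6$)
$b{\left(X,u \right)} = 36$ ($b{\left(X,u \right)} = \left(-2 - 4\right)^{2} = \left(-6\right)^{2} = 36$)
$g{\left(C,n \right)} = n + C n$
$\left(-44480 - 40800\right) \left(b{\left(159,204 \right)} + g{\left(L,153 \right)}\right) = \left(-44480 - 40800\right) \left(36 + 153 \left(1 - 135\right)\right) = - 85280 \left(36 + 153 \left(-134\right)\right) = - 85280 \left(36 - 20502\right) = \left(-85280\right) \left(-20466\right) = 1745340480$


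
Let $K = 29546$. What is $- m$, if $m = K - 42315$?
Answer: $12769$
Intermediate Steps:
$m = -12769$ ($m = 29546 - 42315 = -12769$)
$- m = \left(-1\right) \left(-12769\right) = 12769$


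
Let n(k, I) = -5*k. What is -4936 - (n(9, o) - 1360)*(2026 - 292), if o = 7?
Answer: 2431334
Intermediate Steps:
-4936 - (n(9, o) - 1360)*(2026 - 292) = -4936 - (-5*9 - 1360)*(2026 - 292) = -4936 - (-45 - 1360)*1734 = -4936 - (-1405)*1734 = -4936 - 1*(-2436270) = -4936 + 2436270 = 2431334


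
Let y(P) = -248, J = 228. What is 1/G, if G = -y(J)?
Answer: 1/248 ≈ 0.0040323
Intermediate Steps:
G = 248 (G = -1*(-248) = 248)
1/G = 1/248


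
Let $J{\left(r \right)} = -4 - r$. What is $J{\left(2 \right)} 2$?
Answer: $-12$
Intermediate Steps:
$J{\left(2 \right)} 2 = \left(-4 - 2\right) 2 = \left(-6\right) 2 = -12$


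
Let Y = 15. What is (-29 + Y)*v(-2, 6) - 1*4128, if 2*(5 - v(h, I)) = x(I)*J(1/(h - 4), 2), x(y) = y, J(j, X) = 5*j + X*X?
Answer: -4065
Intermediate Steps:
J(j, X) = X**2 + 5*j (J(j, X) = 5*j + X**2 = X**2 + 5*j)
v(h, I) = 5 - I*(4 + 5/(-4 + h))/2 (v(h, I) = 5 - I*(2**2 + 5/(h - 4))/2 = 5 - I*(4 + 5/(-4 + h))/2)
(-29 + Y)*v(-2, 6) - 1*4128 = (-29 + 15)*((-40 + 10*(-2) - 1*6*(-11 + 4*(-2)))/(2*(-4 - 2))) - 1*4128 = -7*(-40 - 20 - 1*6*(-11 - 8))/(-6) - 4128 = -7*(-1)*(-40 - 20 - 1*6*(-19))/6 - 4128 = -7*(-1)*(-40 - 20 + 114)/6 - 4128 = -7*(-1)*54/6 - 4128 = -14*(-9/2) - 4128 = 63 - 4128 = -4065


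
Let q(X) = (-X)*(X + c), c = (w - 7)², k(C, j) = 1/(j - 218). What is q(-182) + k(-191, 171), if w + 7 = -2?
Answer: 632995/47 ≈ 13468.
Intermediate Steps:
k(C, j) = 1/(-218 + j)
w = -9 (w = -7 - 2 = -9)
c = 256 (c = (-9 - 7)² = (-16)² = 256)
q(X) = -X*(256 + X) (q(X) = (-X)*(X + 256) = (-X)*(256 + X) = -X*(256 + X))
q(-182) + k(-191, 171) = -1*(-182)*(256 - 182) + 1/(-218 + 171) = -1*(-182)*74 + 1/(-47) = 13468 - 1/47 = 632995/47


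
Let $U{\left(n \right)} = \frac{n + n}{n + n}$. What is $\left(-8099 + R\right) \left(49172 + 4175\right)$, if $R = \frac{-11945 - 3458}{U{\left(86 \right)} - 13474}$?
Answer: $- \frac{5820287013128}{13473} \approx -4.32 \cdot 10^{8}$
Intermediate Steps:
$U{\left(n \right)} = 1$ ($U{\left(n \right)} = \frac{2 n}{2 n} = 2 n \frac{1}{2 n} = 1$)
$R = \frac{15403}{13473}$ ($R = \frac{-11945 - 3458}{1 - 13474} = - \frac{15403}{-13473} = \left(-15403\right) \left(- \frac{1}{13473}\right) = \frac{15403}{13473} \approx 1.1432$)
$\left(-8099 + R\right) \left(49172 + 4175\right) = \left(-8099 + \frac{15403}{13473}\right) \left(49172 + 4175\right) = \left(- \frac{109102424}{13473}\right) 53347 = - \frac{5820287013128}{13473}$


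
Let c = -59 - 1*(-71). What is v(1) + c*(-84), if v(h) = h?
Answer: -1007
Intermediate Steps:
c = 12 (c = -59 + 71 = 12)
v(1) + c*(-84) = 1 + 12*(-84) = 1 - 1008 = -1007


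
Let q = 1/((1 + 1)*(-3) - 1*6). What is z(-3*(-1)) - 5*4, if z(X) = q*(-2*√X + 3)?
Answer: -81/4 + √3/6 ≈ -19.961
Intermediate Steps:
q = -1/12 (q = 1/(2*(-3) - 6) = 1/(-6 - 6) = 1/(-12) = -1/12 ≈ -0.083333)
z(X) = -¼ + √X/6 (z(X) = -(-2*√X + 3)/12 = -(3 - 2*√X)/12 = -¼ + √X/6)
z(-3*(-1)) - 5*4 = (-¼ + √(-3*(-1))/6) - 5*4 = (-¼ + √3/6) - 20 = -81/4 + √3/6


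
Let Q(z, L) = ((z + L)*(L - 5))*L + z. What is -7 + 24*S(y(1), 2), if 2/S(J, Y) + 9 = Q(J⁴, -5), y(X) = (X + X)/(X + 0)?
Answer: -3851/557 ≈ -6.9138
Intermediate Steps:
Q(z, L) = z + L*(-5 + L)*(L + z) (Q(z, L) = ((L + z)*(-5 + L))*L + z = ((-5 + L)*(L + z))*L + z = L*(-5 + L)*(L + z) + z = z + L*(-5 + L)*(L + z))
y(X) = 2 (y(X) = (2*X)/X = 2)
S(J, Y) = 2/(-259 + 51*J⁴) (S(J, Y) = 2/(-9 + (J⁴ + (-5)³ - 5*(-5)² + J⁴*(-5)² - 5*(-5)*J⁴)) = 2/(-9 + (J⁴ - 125 - 5*25 + J⁴*25 + 25*J⁴)) = 2/(-9 + (J⁴ - 125 - 125 + 25*J⁴ + 25*J⁴)) = 2/(-9 + (-250 + 51*J⁴)) = 2/(-259 + 51*J⁴))
-7 + 24*S(y(1), 2) = -7 + 24*(2/(-259 + 51*2⁴)) = -7 + 24*(2/(-259 + 51*16)) = -7 + 24*(2/(-259 + 816)) = -7 + 24*(2/557) = -7 + 48/557 = -3851/557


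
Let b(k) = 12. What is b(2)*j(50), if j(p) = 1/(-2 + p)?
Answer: ¼ ≈ 0.25000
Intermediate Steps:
b(2)*j(50) = 12/(-2 + 50) = 12/48 = 12*(1/48) = ¼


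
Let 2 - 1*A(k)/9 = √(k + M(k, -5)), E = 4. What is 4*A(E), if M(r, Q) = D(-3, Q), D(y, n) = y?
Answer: 36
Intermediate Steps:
M(r, Q) = -3
A(k) = 18 - 9*√(-3 + k) (A(k) = 18 - 9*√(k - 3) = 18 - 9*√(-3 + k))
4*A(E) = 4*(18 - 9*√(-3 + 4)) = 4*(18 - 9*√1) = 4*(18 - 9*1) = 4*(18 - 9) = 4*9 = 36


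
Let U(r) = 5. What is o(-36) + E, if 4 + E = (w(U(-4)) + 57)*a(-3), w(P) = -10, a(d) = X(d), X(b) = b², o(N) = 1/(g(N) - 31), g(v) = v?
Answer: 28072/67 ≈ 418.98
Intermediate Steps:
o(N) = 1/(-31 + N) (o(N) = 1/(N - 31) = 1/(-31 + N))
a(d) = d²
E = 419 (E = -4 + (-10 + 57)*(-3)² = -4 + 47*9 = -4 + 423 = 419)
o(-36) + E = 1/(-31 - 36) + 419 = 1/(-67) + 419 = -1/67 + 419 = 28072/67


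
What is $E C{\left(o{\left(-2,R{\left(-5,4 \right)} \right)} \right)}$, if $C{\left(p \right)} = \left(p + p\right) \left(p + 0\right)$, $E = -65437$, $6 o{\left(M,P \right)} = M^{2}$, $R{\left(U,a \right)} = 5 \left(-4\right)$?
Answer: $- \frac{523496}{9} \approx -58166.0$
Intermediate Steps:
$R{\left(U,a \right)} = -20$
$o{\left(M,P \right)} = \frac{M^{2}}{6}$
$C{\left(p \right)} = 2 p^{2}$ ($C{\left(p \right)} = 2 p p = 2 p^{2}$)
$E C{\left(o{\left(-2,R{\left(-5,4 \right)} \right)} \right)} = - 65437 \cdot 2 \left(\frac{\left(-2\right)^{2}}{6}\right)^{2} = - 65437 \cdot 2 \left(\frac{1}{6} \cdot 4\right)^{2} = - 65437 \cdot 2 \left(\frac{2}{3}\right)^{2} = - 65437 \cdot 2 \cdot \frac{4}{9} = \left(-65437\right) \frac{8}{9} = - \frac{523496}{9}$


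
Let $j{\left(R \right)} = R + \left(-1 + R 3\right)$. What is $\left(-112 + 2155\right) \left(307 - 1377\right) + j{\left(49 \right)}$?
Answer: $-2185815$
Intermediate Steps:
$j{\left(R \right)} = -1 + 4 R$ ($j{\left(R \right)} = R + \left(-1 + 3 R\right) = -1 + 4 R$)
$\left(-112 + 2155\right) \left(307 - 1377\right) + j{\left(49 \right)} = \left(-112 + 2155\right) \left(307 - 1377\right) + \left(-1 + 4 \cdot 49\right) = 2043 \left(-1070\right) + \left(-1 + 196\right) = -2186010 + 195 = -2185815$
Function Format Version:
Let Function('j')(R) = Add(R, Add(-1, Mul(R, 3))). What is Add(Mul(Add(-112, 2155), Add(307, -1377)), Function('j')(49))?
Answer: -2185815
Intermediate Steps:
Function('j')(R) = Add(-1, Mul(4, R)) (Function('j')(R) = Add(R, Add(-1, Mul(3, R))) = Add(-1, Mul(4, R)))
Add(Mul(Add(-112, 2155), Add(307, -1377)), Function('j')(49)) = Add(Mul(Add(-112, 2155), Add(307, -1377)), Add(-1, Mul(4, 49))) = Add(Mul(2043, -1070), Add(-1, 196)) = Add(-2186010, 195) = -2185815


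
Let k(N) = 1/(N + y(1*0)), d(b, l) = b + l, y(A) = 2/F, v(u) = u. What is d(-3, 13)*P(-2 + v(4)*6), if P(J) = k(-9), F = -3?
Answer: -30/29 ≈ -1.0345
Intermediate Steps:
y(A) = -2/3 (y(A) = 2/(-3) = 2*(-1/3) = -2/3)
k(N) = 1/(-2/3 + N) (k(N) = 1/(N - 2/3) = 1/(-2/3 + N))
P(J) = -3/29 (P(J) = 3/(-2 + 3*(-9)) = 3/(-2 - 27) = 3/(-29) = 3*(-1/29) = -3/29)
d(-3, 13)*P(-2 + v(4)*6) = (-3 + 13)*(-3/29) = 10*(-3/29) = -30/29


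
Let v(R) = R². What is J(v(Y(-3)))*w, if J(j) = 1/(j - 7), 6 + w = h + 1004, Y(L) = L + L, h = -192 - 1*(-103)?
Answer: 909/29 ≈ 31.345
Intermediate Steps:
h = -89 (h = -192 + 103 = -89)
Y(L) = 2*L
w = 909 (w = -6 + (-89 + 1004) = -6 + 915 = 909)
J(j) = 1/(-7 + j)
J(v(Y(-3)))*w = 909/(-7 + (2*(-3))²) = 909/(-7 + (-6)²) = 909/(-7 + 36) = 909/29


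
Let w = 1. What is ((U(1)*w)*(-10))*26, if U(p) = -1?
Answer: 260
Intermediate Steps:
((U(1)*w)*(-10))*26 = (-1*1*(-10))*26 = -1*(-10)*26 = 10*26 = 260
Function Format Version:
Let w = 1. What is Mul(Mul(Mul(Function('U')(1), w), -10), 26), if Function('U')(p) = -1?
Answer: 260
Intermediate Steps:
Mul(Mul(Mul(Function('U')(1), w), -10), 26) = Mul(Mul(Mul(-1, 1), -10), 26) = Mul(Mul(-1, -10), 26) = Mul(10, 26) = 260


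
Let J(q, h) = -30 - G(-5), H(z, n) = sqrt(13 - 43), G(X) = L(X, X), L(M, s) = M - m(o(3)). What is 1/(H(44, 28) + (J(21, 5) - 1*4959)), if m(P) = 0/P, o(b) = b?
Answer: -2492/12420143 - I*sqrt(30)/24840286 ≈ -0.00020064 - 2.205e-7*I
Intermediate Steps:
m(P) = 0
L(M, s) = M (L(M, s) = M - 1*0 = M + 0 = M)
G(X) = X
H(z, n) = I*sqrt(30) (H(z, n) = sqrt(-30) = I*sqrt(30))
J(q, h) = -25 (J(q, h) = -30 - 1*(-5) = -30 + 5 = -25)
1/(H(44, 28) + (J(21, 5) - 1*4959)) = 1/(I*sqrt(30) + (-25 - 1*4959)) = 1/(I*sqrt(30) + (-25 - 4959)) = 1/(I*sqrt(30) - 4984) = 1/(-4984 + I*sqrt(30))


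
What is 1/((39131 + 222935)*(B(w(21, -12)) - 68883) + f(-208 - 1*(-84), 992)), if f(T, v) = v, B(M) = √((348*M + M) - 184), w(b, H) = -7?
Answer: -9025945643/162935479710107172504 - 131033*I*√2627/162935479710107172504 ≈ -5.5396e-11 - 4.1219e-14*I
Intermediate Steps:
B(M) = √(-184 + 349*M) (B(M) = √(349*M - 184) = √(-184 + 349*M))
1/((39131 + 222935)*(B(w(21, -12)) - 68883) + f(-208 - 1*(-84), 992)) = 1/((39131 + 222935)*(√(-184 + 349*(-7)) - 68883) + 992) = 1/(262066*(√(-184 - 2443) - 68883) + 992) = 1/(262066*(√(-2627) - 68883) + 992) = 1/(262066*(I*√2627 - 68883) + 992) = 1/(262066*(-68883 + I*√2627) + 992) = 1/((-18051892278 + 262066*I*√2627) + 992) = 1/(-18051891286 + 262066*I*√2627)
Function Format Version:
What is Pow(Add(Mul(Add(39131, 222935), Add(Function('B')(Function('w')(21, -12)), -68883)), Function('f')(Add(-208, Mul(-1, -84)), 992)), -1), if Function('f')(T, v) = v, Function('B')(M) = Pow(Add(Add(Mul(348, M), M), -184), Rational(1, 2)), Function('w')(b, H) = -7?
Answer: Add(Rational(-9025945643, 162935479710107172504), Mul(Rational(-131033, 162935479710107172504), I, Pow(2627, Rational(1, 2)))) ≈ Add(-5.5396e-11, Mul(-4.1219e-14, I))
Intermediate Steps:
Function('B')(M) = Pow(Add(-184, Mul(349, M)), Rational(1, 2)) (Function('B')(M) = Pow(Add(Mul(349, M), -184), Rational(1, 2)) = Pow(Add(-184, Mul(349, M)), Rational(1, 2)))
Pow(Add(Mul(Add(39131, 222935), Add(Function('B')(Function('w')(21, -12)), -68883)), Function('f')(Add(-208, Mul(-1, -84)), 992)), -1) = Pow(Add(Mul(Add(39131, 222935), Add(Pow(Add(-184, Mul(349, -7)), Rational(1, 2)), -68883)), 992), -1) = Pow(Add(Mul(262066, Add(Pow(Add(-184, -2443), Rational(1, 2)), -68883)), 992), -1) = Pow(Add(Mul(262066, Add(Pow(-2627, Rational(1, 2)), -68883)), 992), -1) = Pow(Add(Mul(262066, Add(Mul(I, Pow(2627, Rational(1, 2))), -68883)), 992), -1) = Pow(Add(Mul(262066, Add(-68883, Mul(I, Pow(2627, Rational(1, 2))))), 992), -1) = Pow(Add(Add(-18051892278, Mul(262066, I, Pow(2627, Rational(1, 2)))), 992), -1) = Pow(Add(-18051891286, Mul(262066, I, Pow(2627, Rational(1, 2)))), -1)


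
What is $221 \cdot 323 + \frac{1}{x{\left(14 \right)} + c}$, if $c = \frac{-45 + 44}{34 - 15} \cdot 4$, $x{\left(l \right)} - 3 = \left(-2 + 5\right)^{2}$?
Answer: $\frac{15989811}{224} \approx 71383.0$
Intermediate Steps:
$x{\left(l \right)} = 12$ ($x{\left(l \right)} = 3 + \left(-2 + 5\right)^{2} = 3 + 3^{2} = 3 + 9 = 12$)
$c = - \frac{4}{19}$ ($c = - \frac{1}{19} \cdot 4 = \left(-1\right) \frac{1}{19} \cdot 4 = \left(- \frac{1}{19}\right) 4 = - \frac{4}{19} \approx -0.21053$)
$221 \cdot 323 + \frac{1}{x{\left(14 \right)} + c} = 221 \cdot 323 + \frac{1}{12 - \frac{4}{19}} = 71383 + \frac{1}{\frac{224}{19}} = 71383 + \frac{19}{224} = \frac{15989811}{224}$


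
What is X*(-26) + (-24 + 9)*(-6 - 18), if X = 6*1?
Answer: 204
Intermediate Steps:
X = 6
X*(-26) + (-24 + 9)*(-6 - 18) = 6*(-26) + (-24 + 9)*(-6 - 18) = -156 - 15*(-24) = -156 + 360 = 204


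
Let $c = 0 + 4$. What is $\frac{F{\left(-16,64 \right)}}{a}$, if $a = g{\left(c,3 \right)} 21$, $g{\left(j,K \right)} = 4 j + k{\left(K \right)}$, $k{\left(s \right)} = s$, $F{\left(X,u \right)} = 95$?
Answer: $\frac{5}{21} \approx 0.2381$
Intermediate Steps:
$c = 4$
$g{\left(j,K \right)} = K + 4 j$ ($g{\left(j,K \right)} = 4 j + K = K + 4 j$)
$a = 399$ ($a = \left(3 + 4 \cdot 4\right) 21 = \left(3 + 16\right) 21 = 19 \cdot 21 = 399$)
$\frac{F{\left(-16,64 \right)}}{a} = \frac{95}{399} = 95 \cdot \frac{1}{399} = \frac{5}{21}$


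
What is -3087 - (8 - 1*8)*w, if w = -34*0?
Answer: -3087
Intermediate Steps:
w = 0
-3087 - (8 - 1*8)*w = -3087 - (8 - 1*8)*0 = -3087 - (8 - 8)*0 = -3087 - 0*0 = -3087 - 1*0 = -3087 + 0 = -3087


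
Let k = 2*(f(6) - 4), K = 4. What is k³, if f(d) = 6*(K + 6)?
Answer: 1404928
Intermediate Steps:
f(d) = 60 (f(d) = 6*(4 + 6) = 6*10 = 60)
k = 112 (k = 2*(60 - 4) = 2*56 = 112)
k³ = 112³ = 1404928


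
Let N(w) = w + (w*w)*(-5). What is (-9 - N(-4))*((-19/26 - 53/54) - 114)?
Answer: -1015375/117 ≈ -8678.4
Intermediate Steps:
N(w) = w - 5*w² (N(w) = w + w²*(-5) = w - 5*w²)
(-9 - N(-4))*((-19/26 - 53/54) - 114) = (-9 - (-4)*(1 - 5*(-4)))*((-19/26 - 53/54) - 114) = (-9 - (-4)*(1 + 20))*((-19*1/26 - 53*1/54) - 114) = (-9 - (-4)*21)*((-19/26 - 53/54) - 114) = (-9 - 1*(-84))*(-601/351 - 114) = (-9 + 84)*(-40615/351) = 75*(-40615/351) = -1015375/117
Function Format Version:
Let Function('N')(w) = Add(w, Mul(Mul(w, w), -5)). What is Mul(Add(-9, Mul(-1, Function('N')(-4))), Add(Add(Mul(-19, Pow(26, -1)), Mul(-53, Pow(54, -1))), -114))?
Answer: Rational(-1015375, 117) ≈ -8678.4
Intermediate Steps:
Function('N')(w) = Add(w, Mul(-5, Pow(w, 2))) (Function('N')(w) = Add(w, Mul(Pow(w, 2), -5)) = Add(w, Mul(-5, Pow(w, 2))))
Mul(Add(-9, Mul(-1, Function('N')(-4))), Add(Add(Mul(-19, Pow(26, -1)), Mul(-53, Pow(54, -1))), -114)) = Mul(Add(-9, Mul(-1, Mul(-4, Add(1, Mul(-5, -4))))), Add(Add(Mul(-19, Pow(26, -1)), Mul(-53, Pow(54, -1))), -114)) = Mul(Add(-9, Mul(-1, Mul(-4, Add(1, 20)))), Add(Add(Mul(-19, Rational(1, 26)), Mul(-53, Rational(1, 54))), -114)) = Mul(Add(-9, Mul(-1, Mul(-4, 21))), Add(Add(Rational(-19, 26), Rational(-53, 54)), -114)) = Mul(Add(-9, Mul(-1, -84)), Add(Rational(-601, 351), -114)) = Mul(Add(-9, 84), Rational(-40615, 351)) = Mul(75, Rational(-40615, 351)) = Rational(-1015375, 117)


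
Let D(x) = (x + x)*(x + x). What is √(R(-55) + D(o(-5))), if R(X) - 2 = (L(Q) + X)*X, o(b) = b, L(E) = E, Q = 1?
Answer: 32*√3 ≈ 55.426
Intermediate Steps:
R(X) = 2 + X*(1 + X) (R(X) = 2 + (1 + X)*X = 2 + X*(1 + X))
D(x) = 4*x² (D(x) = (2*x)*(2*x) = 4*x²)
√(R(-55) + D(o(-5))) = √((2 - 55 + (-55)²) + 4*(-5)²) = √((2 - 55 + 3025) + 4*25) = √(2972 + 100) = √3072 = 32*√3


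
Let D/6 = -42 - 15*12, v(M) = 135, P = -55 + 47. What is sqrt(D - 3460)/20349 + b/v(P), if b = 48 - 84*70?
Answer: -216/5 + 2*I*sqrt(1198)/20349 ≈ -43.2 + 0.0034019*I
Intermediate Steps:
P = -8
D = -1332 (D = 6*(-42 - 15*12) = 6*(-42 - 180) = 6*(-222) = -1332)
b = -5832 (b = 48 - 5880 = -5832)
sqrt(D - 3460)/20349 + b/v(P) = sqrt(-1332 - 3460)/20349 - 5832/135 = sqrt(-4792)*(1/20349) - 5832*1/135 = (2*I*sqrt(1198))*(1/20349) - 216/5 = 2*I*sqrt(1198)/20349 - 216/5 = -216/5 + 2*I*sqrt(1198)/20349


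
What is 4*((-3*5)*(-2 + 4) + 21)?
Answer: -36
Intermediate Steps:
4*((-3*5)*(-2 + 4) + 21) = 4*(-15*2 + 21) = 4*(-30 + 21) = 4*(-9) = -36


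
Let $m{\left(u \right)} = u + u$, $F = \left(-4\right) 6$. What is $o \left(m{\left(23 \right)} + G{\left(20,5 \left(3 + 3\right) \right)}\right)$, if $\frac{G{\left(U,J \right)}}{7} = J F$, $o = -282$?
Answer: $1408308$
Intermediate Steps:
$F = -24$
$m{\left(u \right)} = 2 u$
$G{\left(U,J \right)} = - 168 J$ ($G{\left(U,J \right)} = 7 J \left(-24\right) = 7 \left(- 24 J\right) = - 168 J$)
$o \left(m{\left(23 \right)} + G{\left(20,5 \left(3 + 3\right) \right)}\right) = - 282 \left(2 \cdot 23 - 168 \cdot 5 \left(3 + 3\right)\right) = - 282 \left(46 - 168 \cdot 5 \cdot 6\right) = - 282 \left(46 - 5040\right) = \left(-282\right) \left(-4994\right) = 1408308$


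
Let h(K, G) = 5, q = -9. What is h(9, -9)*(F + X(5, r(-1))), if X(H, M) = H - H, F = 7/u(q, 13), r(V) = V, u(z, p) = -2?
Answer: -35/2 ≈ -17.500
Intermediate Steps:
F = -7/2 (F = 7/(-2) = 7*(-½) = -7/2 ≈ -3.5000)
X(H, M) = 0
h(9, -9)*(F + X(5, r(-1))) = 5*(-7/2 + 0) = 5*(-7/2) = -35/2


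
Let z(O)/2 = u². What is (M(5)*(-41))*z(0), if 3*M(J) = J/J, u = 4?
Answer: -1312/3 ≈ -437.33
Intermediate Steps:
z(O) = 32 (z(O) = 2*4² = 2*16 = 32)
M(J) = ⅓ (M(J) = (J/J)/3 = (⅓)*1 = ⅓)
(M(5)*(-41))*z(0) = ((⅓)*(-41))*32 = -41/3*32 = -1312/3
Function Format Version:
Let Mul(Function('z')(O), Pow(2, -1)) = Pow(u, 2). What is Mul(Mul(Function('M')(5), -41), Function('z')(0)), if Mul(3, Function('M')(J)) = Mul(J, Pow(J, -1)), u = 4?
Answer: Rational(-1312, 3) ≈ -437.33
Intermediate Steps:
Function('z')(O) = 32 (Function('z')(O) = Mul(2, Pow(4, 2)) = Mul(2, 16) = 32)
Function('M')(J) = Rational(1, 3) (Function('M')(J) = Mul(Rational(1, 3), Mul(J, Pow(J, -1))) = Mul(Rational(1, 3), 1) = Rational(1, 3))
Mul(Mul(Function('M')(5), -41), Function('z')(0)) = Mul(Mul(Rational(1, 3), -41), 32) = Mul(Rational(-41, 3), 32) = Rational(-1312, 3)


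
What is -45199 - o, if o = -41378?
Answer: -3821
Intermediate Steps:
-45199 - o = -45199 - 1*(-41378) = -45199 + 41378 = -3821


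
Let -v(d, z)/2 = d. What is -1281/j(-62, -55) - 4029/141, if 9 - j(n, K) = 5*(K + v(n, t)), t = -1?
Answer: -18621/752 ≈ -24.762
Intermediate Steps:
v(d, z) = -2*d
j(n, K) = 9 - 5*K + 10*n (j(n, K) = 9 - 5*(K - 2*n) = 9 - (-10*n + 5*K) = 9 + (-5*K + 10*n) = 9 - 5*K + 10*n)
-1281/j(-62, -55) - 4029/141 = -1281/(9 - 5*(-55) + 10*(-62)) - 4029/141 = -1281/(9 + 275 - 620) - 4029*1/141 = -1281/(-336) - 1343/47 = -1281*(-1/336) - 1343/47 = 61/16 - 1343/47 = -18621/752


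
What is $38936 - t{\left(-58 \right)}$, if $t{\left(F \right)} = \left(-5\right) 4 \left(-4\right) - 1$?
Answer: $38857$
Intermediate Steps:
$t{\left(F \right)} = 79$ ($t{\left(F \right)} = \left(-20\right) \left(-4\right) - 1 = 80 - 1 = 79$)
$38936 - t{\left(-58 \right)} = 38936 - 79 = 38857$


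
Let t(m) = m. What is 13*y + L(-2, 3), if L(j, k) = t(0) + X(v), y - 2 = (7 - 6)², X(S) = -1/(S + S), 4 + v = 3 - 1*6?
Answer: 547/14 ≈ 39.071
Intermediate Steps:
v = -7 (v = -4 + (3 - 1*6) = -4 + (3 - 6) = -4 - 3 = -7)
X(S) = -1/(2*S)
y = 3 (y = 2 + (7 - 6)² = 2 + 1² = 2 + 1 = 3)
L(j, k) = 1/14 (L(j, k) = 0 - ½/(-7) = 0 - ½*(-⅐) = 0 + 1/14 = 1/14)
13*y + L(-2, 3) = 13*3 + 1/14 = 39 + 1/14 = 547/14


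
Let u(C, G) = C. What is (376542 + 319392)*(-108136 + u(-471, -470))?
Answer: -75583303938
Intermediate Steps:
(376542 + 319392)*(-108136 + u(-471, -470)) = (376542 + 319392)*(-108136 - 471) = 695934*(-108607) = -75583303938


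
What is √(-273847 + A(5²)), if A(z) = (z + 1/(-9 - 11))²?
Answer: 3*I*√12143311/20 ≈ 522.71*I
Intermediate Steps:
A(z) = (-1/20 + z)² (A(z) = (z + 1/(-20))² = (z - 1/20)² = (-1/20 + z)²)
√(-273847 + A(5²)) = √(-273847 + (-1 + 20*5²)²/400) = √(-273847 + (-1 + 20*25)²/400) = √(-273847 + (-1 + 500)²/400) = √(-273847 + (1/400)*499²) = √(-273847 + (1/400)*249001) = √(-273847 + 249001/400) = √(-109289799/400) = 3*I*√12143311/20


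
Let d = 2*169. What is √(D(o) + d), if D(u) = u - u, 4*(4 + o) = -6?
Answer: 13*√2 ≈ 18.385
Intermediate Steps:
o = -11/2 (o = -4 + (¼)*(-6) = -4 - 3/2 = -11/2 ≈ -5.5000)
D(u) = 0
d = 338
√(D(o) + d) = √(0 + 338) = √338 = 13*√2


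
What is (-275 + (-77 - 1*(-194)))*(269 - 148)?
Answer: -19118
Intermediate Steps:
(-275 + (-77 - 1*(-194)))*(269 - 148) = (-275 + (-77 + 194))*121 = (-275 + 117)*121 = -158*121 = -19118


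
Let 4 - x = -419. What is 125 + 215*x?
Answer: 91070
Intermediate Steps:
x = 423 (x = 4 - 1*(-419) = 4 + 419 = 423)
125 + 215*x = 125 + 215*423 = 125 + 90945 = 91070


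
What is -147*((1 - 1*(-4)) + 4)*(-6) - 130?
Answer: 7808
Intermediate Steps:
-147*((1 - 1*(-4)) + 4)*(-6) - 130 = -147*((1 + 4) + 4)*(-6) - 130 = -147*(5 + 4)*(-6) - 130 = -1323*(-6) - 130 = -147*(-54) - 130 = 7938 - 130 = 7808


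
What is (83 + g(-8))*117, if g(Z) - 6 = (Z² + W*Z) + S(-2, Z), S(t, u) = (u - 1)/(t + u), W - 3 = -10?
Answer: 245583/10 ≈ 24558.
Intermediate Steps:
W = -7 (W = 3 - 10 = -7)
S(t, u) = (-1 + u)/(t + u)
g(Z) = 6 + Z² - 7*Z + (-1 + Z)/(-2 + Z) (g(Z) = 6 + ((Z² - 7*Z) + (-1 + Z)/(-2 + Z)) = 6 + (Z² - 7*Z + (-1 + Z)/(-2 + Z)) = 6 + Z² - 7*Z + (-1 + Z)/(-2 + Z))
(83 + g(-8))*117 = (83 + (-13 + (-8)³ - 9*(-8)² + 21*(-8))/(-2 - 8))*117 = (83 + (-13 - 512 - 9*64 - 168)/(-10))*117 = (83 - (-13 - 512 - 576 - 168)/10)*117 = (83 - ⅒*(-1269))*117 = (83 + 1269/10)*117 = (2099/10)*117 = 245583/10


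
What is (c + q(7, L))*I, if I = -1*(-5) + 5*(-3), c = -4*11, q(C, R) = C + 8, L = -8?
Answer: 290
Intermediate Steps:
q(C, R) = 8 + C
c = -44
I = -10 (I = 5 - 15 = -10)
(c + q(7, L))*I = (-44 + (8 + 7))*(-10) = (-44 + 15)*(-10) = -29*(-10) = 290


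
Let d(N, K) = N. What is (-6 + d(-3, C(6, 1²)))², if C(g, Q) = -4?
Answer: 81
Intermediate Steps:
(-6 + d(-3, C(6, 1²)))² = (-6 - 3)² = (-9)² = 81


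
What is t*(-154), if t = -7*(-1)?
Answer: -1078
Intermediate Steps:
t = 7
t*(-154) = 7*(-154) = -1078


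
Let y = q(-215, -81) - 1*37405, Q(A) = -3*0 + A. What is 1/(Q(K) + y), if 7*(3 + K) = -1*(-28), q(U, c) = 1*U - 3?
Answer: -1/37622 ≈ -2.6580e-5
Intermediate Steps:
q(U, c) = -3 + U (q(U, c) = U - 3 = -3 + U)
K = 1 (K = -3 + (-1*(-28))/7 = -3 + (⅐)*28 = -3 + 4 = 1)
Q(A) = A (Q(A) = 0 + A = A)
y = -37623 (y = (-3 - 215) - 1*37405 = -218 - 37405 = -37623)
1/(Q(K) + y) = 1/(1 - 37623) = 1/(-37622) = -1/37622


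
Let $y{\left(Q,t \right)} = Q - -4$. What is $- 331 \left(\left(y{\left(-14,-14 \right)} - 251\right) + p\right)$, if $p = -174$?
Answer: $143985$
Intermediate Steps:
$y{\left(Q,t \right)} = 4 + Q$ ($y{\left(Q,t \right)} = Q + 4 = 4 + Q$)
$- 331 \left(\left(y{\left(-14,-14 \right)} - 251\right) + p\right) = - 331 \left(\left(\left(4 - 14\right) - 251\right) - 174\right) = - 331 \left(\left(-10 - 251\right) - 174\right) = - 331 \left(-261 - 174\right) = \left(-331\right) \left(-435\right) = 143985$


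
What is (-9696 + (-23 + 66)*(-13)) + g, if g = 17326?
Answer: 7071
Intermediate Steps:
(-9696 + (-23 + 66)*(-13)) + g = (-9696 + (-23 + 66)*(-13)) + 17326 = (-9696 + 43*(-13)) + 17326 = (-9696 - 559) + 17326 = -10255 + 17326 = 7071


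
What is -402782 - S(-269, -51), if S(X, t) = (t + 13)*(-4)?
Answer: -402934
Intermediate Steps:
S(X, t) = -52 - 4*t (S(X, t) = (13 + t)*(-4) = -52 - 4*t)
-402782 - S(-269, -51) = -402782 - (-52 - 4*(-51)) = -402782 - (-52 + 204) = -402782 - 1*152 = -402782 - 152 = -402934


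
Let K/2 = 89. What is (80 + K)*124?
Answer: 31992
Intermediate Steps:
K = 178 (K = 2*89 = 178)
(80 + K)*124 = (80 + 178)*124 = 258*124 = 31992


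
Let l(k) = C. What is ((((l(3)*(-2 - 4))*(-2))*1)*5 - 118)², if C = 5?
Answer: 33124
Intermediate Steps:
l(k) = 5
((((l(3)*(-2 - 4))*(-2))*1)*5 - 118)² = ((((5*(-2 - 4))*(-2))*1)*5 - 118)² = ((((5*(-6))*(-2))*1)*5 - 118)² = ((-30*(-2)*1)*5 - 118)² = ((60*1)*5 - 118)² = (60*5 - 118)² = (300 - 118)² = 182² = 33124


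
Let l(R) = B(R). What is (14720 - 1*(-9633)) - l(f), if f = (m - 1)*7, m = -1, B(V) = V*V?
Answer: 24157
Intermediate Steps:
B(V) = V**2
f = -14 (f = (-1 - 1)*7 = -2*7 = -14)
l(R) = R**2
(14720 - 1*(-9633)) - l(f) = (14720 - 1*(-9633)) - 1*(-14)**2 = (14720 + 9633) - 1*196 = 24353 - 196 = 24157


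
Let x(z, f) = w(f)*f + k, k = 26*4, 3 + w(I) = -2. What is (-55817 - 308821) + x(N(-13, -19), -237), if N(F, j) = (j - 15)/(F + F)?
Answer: -363349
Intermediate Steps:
w(I) = -5 (w(I) = -3 - 2 = -5)
k = 104
N(F, j) = (-15 + j)/(2*F) (N(F, j) = (-15 + j)/((2*F)) = (-15 + j)*(1/(2*F)) = (-15 + j)/(2*F))
x(z, f) = 104 - 5*f (x(z, f) = -5*f + 104 = 104 - 5*f)
(-55817 - 308821) + x(N(-13, -19), -237) = (-55817 - 308821) + (104 - 5*(-237)) = -364638 + (104 + 1185) = -364638 + 1289 = -363349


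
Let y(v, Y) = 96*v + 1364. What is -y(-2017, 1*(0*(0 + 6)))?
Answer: 192268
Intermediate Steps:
y(v, Y) = 1364 + 96*v
-y(-2017, 1*(0*(0 + 6))) = -(1364 + 96*(-2017)) = -(1364 - 193632) = -1*(-192268) = 192268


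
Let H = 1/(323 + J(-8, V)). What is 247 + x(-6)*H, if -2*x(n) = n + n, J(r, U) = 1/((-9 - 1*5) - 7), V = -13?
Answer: 837640/3391 ≈ 247.02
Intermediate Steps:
J(r, U) = -1/21 (J(r, U) = 1/((-9 - 5) - 7) = 1/(-14 - 7) = 1/(-21) = -1/21)
x(n) = -n (x(n) = -(n + n)/2 = -n)
H = 21/6782 (H = 1/(323 - 1/21) = 1/(6782/21) = 21/6782 ≈ 0.0030964)
247 + x(-6)*H = 247 - 1*(-6)*(21/6782) = 247 + 6*(21/6782) = 247 + 63/3391 = 837640/3391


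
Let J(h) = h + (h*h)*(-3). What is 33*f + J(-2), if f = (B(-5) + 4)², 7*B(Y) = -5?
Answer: 16771/49 ≈ 342.27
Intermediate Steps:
B(Y) = -5/7 (B(Y) = (⅐)*(-5) = -5/7)
J(h) = h - 3*h² (J(h) = h + h²*(-3) = h - 3*h²)
f = 529/49 (f = (-5/7 + 4)² = (23/7)² = 529/49 ≈ 10.796)
33*f + J(-2) = 33*(529/49) - 2*(1 - 3*(-2)) = 17457/49 - 2*(1 + 6) = 17457/49 - 2*7 = 17457/49 - 14 = 16771/49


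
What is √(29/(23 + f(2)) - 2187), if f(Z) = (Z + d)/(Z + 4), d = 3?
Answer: I*√44697081/143 ≈ 46.752*I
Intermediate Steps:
f(Z) = (3 + Z)/(4 + Z) (f(Z) = (Z + 3)/(Z + 4) = (3 + Z)/(4 + Z))
√(29/(23 + f(2)) - 2187) = √(29/(23 + (3 + 2)/(4 + 2)) - 2187) = √(29/(23 + 5/6) - 2187) = √(29/(23 + (⅙)*5) - 2187) = √(29/(23 + ⅚) - 2187) = √(29/(143/6) - 2187) = √((6/143)*29 - 2187) = √(174/143 - 2187) = √(-312567/143) = I*√44697081/143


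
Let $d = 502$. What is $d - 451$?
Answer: $51$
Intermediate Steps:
$d - 451 = 502 - 451 = 51$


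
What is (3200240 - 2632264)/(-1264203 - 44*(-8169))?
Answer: -567976/904767 ≈ -0.62776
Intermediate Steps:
(3200240 - 2632264)/(-1264203 - 44*(-8169)) = 567976/(-1264203 + 359436) = 567976/(-904767) = 567976*(-1/904767) = -567976/904767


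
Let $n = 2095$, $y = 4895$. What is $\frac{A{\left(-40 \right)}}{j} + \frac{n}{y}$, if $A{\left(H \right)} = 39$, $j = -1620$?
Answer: $\frac{213533}{528660} \approx 0.40391$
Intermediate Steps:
$\frac{A{\left(-40 \right)}}{j} + \frac{n}{y} = \frac{39}{-1620} + \frac{2095}{4895} = 39 \left(- \frac{1}{1620}\right) + 2095 \cdot \frac{1}{4895} = - \frac{13}{540} + \frac{419}{979} = \frac{213533}{528660}$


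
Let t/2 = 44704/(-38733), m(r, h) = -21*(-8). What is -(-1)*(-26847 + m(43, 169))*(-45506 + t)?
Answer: 15675453710258/12911 ≈ 1.2141e+9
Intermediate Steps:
m(r, h) = 168
t = -89408/38733 (t = 2*(44704/(-38733)) = 2*(44704*(-1/38733)) = 2*(-44704/38733) = -89408/38733 ≈ -2.3083)
-(-1)*(-26847 + m(43, 169))*(-45506 + t) = -(-1)*(-26847 + 168)*(-45506 - 89408/38733) = -(-1)*(-26679*(-1762673306/38733)) = -(-1)*15675453710258/12911 = -1*(-15675453710258/12911) = 15675453710258/12911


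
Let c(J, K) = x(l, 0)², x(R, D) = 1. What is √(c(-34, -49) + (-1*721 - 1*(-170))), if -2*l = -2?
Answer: 5*I*√22 ≈ 23.452*I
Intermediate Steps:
l = 1 (l = -½*(-2) = 1)
c(J, K) = 1 (c(J, K) = 1² = 1)
√(c(-34, -49) + (-1*721 - 1*(-170))) = √(1 + (-1*721 - 1*(-170))) = √(1 + (-721 + 170)) = √(1 - 551) = √(-550) = 5*I*√22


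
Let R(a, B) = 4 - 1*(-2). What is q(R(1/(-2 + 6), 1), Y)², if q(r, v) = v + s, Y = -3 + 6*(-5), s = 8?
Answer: 625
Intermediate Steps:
Y = -33 (Y = -3 - 30 = -33)
R(a, B) = 6 (R(a, B) = 4 + 2 = 6)
q(r, v) = 8 + v (q(r, v) = v + 8 = 8 + v)
q(R(1/(-2 + 6), 1), Y)² = (8 - 33)² = (-25)² = 625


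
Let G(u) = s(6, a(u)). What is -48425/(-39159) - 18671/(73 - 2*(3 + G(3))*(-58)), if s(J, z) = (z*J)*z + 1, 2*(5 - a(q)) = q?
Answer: -1709134/2075427 ≈ -0.82351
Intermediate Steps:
a(q) = 5 - q/2
s(J, z) = 1 + J*z² (s(J, z) = (J*z)*z + 1 = J*z² + 1 = 1 + J*z²)
G(u) = 1 + 6*(5 - u/2)²
-48425/(-39159) - 18671/(73 - 2*(3 + G(3))*(-58)) = -48425/(-39159) - 18671/(73 - 2*(3 + (1 + 3*(-10 + 3)²/2))*(-58)) = -48425*(-1/39159) - 18671/(73 - 2*(3 + (1 + (3/2)*(-7)²))*(-58)) = 48425/39159 - 18671/(73 - 2*(3 + (1 + (3/2)*49))*(-58)) = 48425/39159 - 18671/(73 - 2*(3 + (1 + 147/2))*(-58)) = 48425/39159 - 18671/(73 - 2*(3 + 149/2)*(-58)) = 48425/39159 - 18671/(73 - 2*155/2*(-58)) = 48425/39159 - 18671/(73 - 155*(-58)) = 48425/39159 - 18671/(73 + 8990) = 48425/39159 - 18671/9063 = -1709134/2075427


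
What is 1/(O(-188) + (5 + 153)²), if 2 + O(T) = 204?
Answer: 1/25166 ≈ 3.9736e-5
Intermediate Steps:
O(T) = 202 (O(T) = -2 + 204 = 202)
1/(O(-188) + (5 + 153)²) = 1/(202 + (5 + 153)²) = 1/(202 + 158²) = 1/(202 + 24964) = 1/25166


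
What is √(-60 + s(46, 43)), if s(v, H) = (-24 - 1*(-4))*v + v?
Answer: I*√934 ≈ 30.561*I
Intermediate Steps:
s(v, H) = -19*v (s(v, H) = (-24 + 4)*v + v = -20*v + v = -19*v)
√(-60 + s(46, 43)) = √(-60 - 19*46) = √(-60 - 874) = √(-934) = I*√934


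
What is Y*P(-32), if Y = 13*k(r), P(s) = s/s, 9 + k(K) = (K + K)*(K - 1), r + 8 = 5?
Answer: 195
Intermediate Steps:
r = -3 (r = -8 + 5 = -3)
k(K) = -9 + 2*K*(-1 + K) (k(K) = -9 + (K + K)*(K - 1) = -9 + (2*K)*(-1 + K) = -9 + 2*K*(-1 + K))
P(s) = 1
Y = 195 (Y = 13*(-9 - 2*(-3) + 2*(-3)**2) = 13*(-9 + 6 + 2*9) = 13*(-9 + 6 + 18) = 13*15 = 195)
Y*P(-32) = 195*1 = 195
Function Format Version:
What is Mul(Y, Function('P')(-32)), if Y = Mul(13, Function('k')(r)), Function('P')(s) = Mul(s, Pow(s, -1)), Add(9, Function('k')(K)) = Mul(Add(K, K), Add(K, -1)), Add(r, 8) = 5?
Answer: 195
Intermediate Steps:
r = -3 (r = Add(-8, 5) = -3)
Function('k')(K) = Add(-9, Mul(2, K, Add(-1, K))) (Function('k')(K) = Add(-9, Mul(Add(K, K), Add(K, -1))) = Add(-9, Mul(Mul(2, K), Add(-1, K))) = Add(-9, Mul(2, K, Add(-1, K))))
Function('P')(s) = 1
Y = 195 (Y = Mul(13, Add(-9, Mul(-2, -3), Mul(2, Pow(-3, 2)))) = Mul(13, Add(-9, 6, Mul(2, 9))) = Mul(13, Add(-9, 6, 18)) = Mul(13, 15) = 195)
Mul(Y, Function('P')(-32)) = Mul(195, 1) = 195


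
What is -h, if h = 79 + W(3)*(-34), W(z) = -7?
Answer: -317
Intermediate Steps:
h = 317 (h = 79 - 7*(-34) = 79 + 238 = 317)
-h = -1*317 = -317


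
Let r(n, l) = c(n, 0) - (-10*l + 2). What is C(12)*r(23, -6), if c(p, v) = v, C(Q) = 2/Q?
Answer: -31/3 ≈ -10.333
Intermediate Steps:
r(n, l) = -2 + 10*l (r(n, l) = 0 - (-10*l + 2) = 0 - (2 - 10*l) = 0 + (-2 + 10*l) = -2 + 10*l)
C(12)*r(23, -6) = (2/12)*(-2 + 10*(-6)) = (2*(1/12))*(-2 - 60) = (1/6)*(-62) = -31/3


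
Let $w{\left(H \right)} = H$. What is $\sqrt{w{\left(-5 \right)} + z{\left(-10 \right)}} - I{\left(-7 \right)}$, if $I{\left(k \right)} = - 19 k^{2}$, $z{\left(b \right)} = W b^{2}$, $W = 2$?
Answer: $931 + \sqrt{195} \approx 944.96$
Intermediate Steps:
$z{\left(b \right)} = 2 b^{2}$
$\sqrt{w{\left(-5 \right)} + z{\left(-10 \right)}} - I{\left(-7 \right)} = \sqrt{-5 + 2 \left(-10\right)^{2}} - - 19 \left(-7\right)^{2} = \sqrt{-5 + 2 \cdot 100} - \left(-19\right) 49 = \sqrt{-5 + 200} - -931 = \sqrt{195} + 931 = 931 + \sqrt{195}$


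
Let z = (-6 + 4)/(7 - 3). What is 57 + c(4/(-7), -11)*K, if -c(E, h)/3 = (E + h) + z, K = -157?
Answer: -78801/14 ≈ -5628.6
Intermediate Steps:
z = -½ (z = -2/4 = -2*¼ = -½ ≈ -0.50000)
c(E, h) = 3/2 - 3*E - 3*h (c(E, h) = -3*((E + h) - ½) = -3*(-½ + E + h) = 3/2 - 3*E - 3*h)
57 + c(4/(-7), -11)*K = 57 + (3/2 - 12/(-7) - 3*(-11))*(-157) = 57 + (3/2 - 12*(-1)/7 + 33)*(-157) = 57 + (3/2 - 3*(-4/7) + 33)*(-157) = 57 + (3/2 + 12/7 + 33)*(-157) = 57 + (507/14)*(-157) = 57 - 79599/14 = -78801/14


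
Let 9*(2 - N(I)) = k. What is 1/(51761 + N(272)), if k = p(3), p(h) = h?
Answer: 3/155288 ≈ 1.9319e-5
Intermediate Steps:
k = 3
N(I) = 5/3 (N(I) = 2 - ⅑*3 = 2 - ⅓ = 5/3)
1/(51761 + N(272)) = 1/(51761 + 5/3) = 1/(155288/3) = 3/155288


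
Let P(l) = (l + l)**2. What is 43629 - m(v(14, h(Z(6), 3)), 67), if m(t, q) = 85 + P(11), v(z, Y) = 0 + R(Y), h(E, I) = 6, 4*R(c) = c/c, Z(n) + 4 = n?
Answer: 43060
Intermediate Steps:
Z(n) = -4 + n
R(c) = 1/4 (R(c) = (c/c)/4 = (1/4)*1 = 1/4)
P(l) = 4*l**2 (P(l) = (2*l)**2 = 4*l**2)
v(z, Y) = 1/4 (v(z, Y) = 0 + 1/4 = 1/4)
m(t, q) = 569 (m(t, q) = 85 + 4*11**2 = 85 + 4*121 = 85 + 484 = 569)
43629 - m(v(14, h(Z(6), 3)), 67) = 43629 - 1*569 = 43629 - 569 = 43060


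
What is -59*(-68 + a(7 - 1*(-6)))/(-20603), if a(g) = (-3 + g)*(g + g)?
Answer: 11328/20603 ≈ 0.54982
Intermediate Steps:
a(g) = 2*g*(-3 + g) (a(g) = (-3 + g)*(2*g) = 2*g*(-3 + g))
-59*(-68 + a(7 - 1*(-6)))/(-20603) = -59*(-68 + 2*(7 - 1*(-6))*(-3 + (7 - 1*(-6))))/(-20603) = -59*(-68 + 2*(7 + 6)*(-3 + (7 + 6)))*(-1/20603) = -59*(-68 + 2*13*(-3 + 13))*(-1/20603) = -59*(-68 + 2*13*10)*(-1/20603) = -59*(-68 + 260)*(-1/20603) = -59*192*(-1/20603) = -11328*(-1/20603) = 11328/20603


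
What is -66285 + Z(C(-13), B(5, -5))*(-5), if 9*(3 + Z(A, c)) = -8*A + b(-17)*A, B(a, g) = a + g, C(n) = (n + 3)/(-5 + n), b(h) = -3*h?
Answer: -5368945/81 ≈ -66283.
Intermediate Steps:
C(n) = (3 + n)/(-5 + n)
Z(A, c) = -3 + 43*A/9 (Z(A, c) = -3 + (-8*A + (-3*(-17))*A)/9 = -3 + (-8*A + 51*A)/9 = -3 + (43*A)/9 = -3 + 43*A/9)
-66285 + Z(C(-13), B(5, -5))*(-5) = -66285 + (-3 + 43*((3 - 13)/(-5 - 13))/9)*(-5) = -66285 + (-3 + 43*(-10/(-18))/9)*(-5) = -66285 + (-3 + 43*(-1/18*(-10))/9)*(-5) = -66285 + (-3 + (43/9)*(5/9))*(-5) = -66285 + (-3 + 215/81)*(-5) = -66285 - 28/81*(-5) = -66285 + 140/81 = -5368945/81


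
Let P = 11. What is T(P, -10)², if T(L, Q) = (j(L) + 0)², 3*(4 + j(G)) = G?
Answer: 1/81 ≈ 0.012346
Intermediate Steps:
j(G) = -4 + G/3
T(L, Q) = (-4 + L/3)² (T(L, Q) = ((-4 + L/3) + 0)² = (-4 + L/3)²)
T(P, -10)² = ((-12 + 11)²/9)² = ((⅑)*(-1)²)² = ((⅑)*1)² = (⅑)² = 1/81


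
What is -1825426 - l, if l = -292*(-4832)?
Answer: -3236370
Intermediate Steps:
l = 1410944
-1825426 - l = -1825426 - 1*1410944 = -1825426 - 1410944 = -3236370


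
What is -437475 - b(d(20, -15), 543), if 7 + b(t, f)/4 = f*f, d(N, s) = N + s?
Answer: -1616843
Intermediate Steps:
b(t, f) = -28 + 4*f**2 (b(t, f) = -28 + 4*(f*f) = -28 + 4*f**2)
-437475 - b(d(20, -15), 543) = -437475 - (-28 + 4*543**2) = -437475 - (-28 + 4*294849) = -437475 - (-28 + 1179396) = -437475 - 1*1179368 = -437475 - 1179368 = -1616843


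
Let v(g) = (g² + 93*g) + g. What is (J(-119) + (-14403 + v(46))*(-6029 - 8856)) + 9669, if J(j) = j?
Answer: 118538805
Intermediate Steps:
v(g) = g² + 94*g
(J(-119) + (-14403 + v(46))*(-6029 - 8856)) + 9669 = (-119 + (-14403 + 46*(94 + 46))*(-6029 - 8856)) + 9669 = (-119 + (-14403 + 46*140)*(-14885)) + 9669 = (-119 + (-14403 + 6440)*(-14885)) + 9669 = (-119 - 7963*(-14885)) + 9669 = (-119 + 118529255) + 9669 = 118529136 + 9669 = 118538805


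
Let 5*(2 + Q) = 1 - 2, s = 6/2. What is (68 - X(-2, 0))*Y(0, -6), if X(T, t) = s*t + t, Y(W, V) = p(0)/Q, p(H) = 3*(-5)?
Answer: 5100/11 ≈ 463.64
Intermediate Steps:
s = 3 (s = 6*(1/2) = 3)
p(H) = -15
Q = -11/5 (Q = -2 + (1 - 2)/5 = -2 + (1/5)*(-1) = -2 - 1/5 = -11/5 ≈ -2.2000)
Y(W, V) = 75/11 (Y(W, V) = -15/(-11/5) = -15*(-5/11) = 75/11)
X(T, t) = 4*t (X(T, t) = 3*t + t = 4*t)
(68 - X(-2, 0))*Y(0, -6) = (68 - 4*0)*(75/11) = (68 - 1*0)*(75/11) = (68 + 0)*(75/11) = 68*(75/11) = 5100/11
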